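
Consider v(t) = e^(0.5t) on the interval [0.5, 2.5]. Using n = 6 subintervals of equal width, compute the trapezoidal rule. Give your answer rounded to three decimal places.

Δt = (2.5 − 0.5)/6 = 1/3.
v(0.5) ≈ 1.284, v(5/6) ≈ 1.517, v(7/6) ≈ 1.792, v(1.5) ≈ 2.117, v(11/6) ≈ 2.501, v(13/6) ≈ 2.955, v(2.5) ≈ 3.490.
T_6 = (Δt/2)·[v(t_0) + 2v(t_1) + ... + 2v(t_{5}) + v(t_6)].
Sum ≈ 4.423.

4.423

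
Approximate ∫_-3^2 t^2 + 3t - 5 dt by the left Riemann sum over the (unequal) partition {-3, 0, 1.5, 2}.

-21.625

Subinterval widths: 3, 1.5, 0.5.
Left endpoints: -3, 0, 1.5.
f(-3) = -5, f(0) = -5, f(1.5) = 1.75.
Sum = Σ Δt_i · f(t_i).
Sum = -21.625.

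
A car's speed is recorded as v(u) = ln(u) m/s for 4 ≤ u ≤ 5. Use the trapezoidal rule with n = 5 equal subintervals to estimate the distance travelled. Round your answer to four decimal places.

1.5018

Δu = (5 − 4)/5 = 0.2.
v(4) ≈ 1.3863, v(4.2) ≈ 1.4351, v(4.4) ≈ 1.4816, v(4.6) ≈ 1.5261, v(4.8) ≈ 1.5686, v(5) ≈ 1.6094.
T_5 = (Δu/2)·[v(u_0) + 2v(u_1) + ... + 2v(u_{4}) + v(u_5)].
Sum ≈ 1.5018.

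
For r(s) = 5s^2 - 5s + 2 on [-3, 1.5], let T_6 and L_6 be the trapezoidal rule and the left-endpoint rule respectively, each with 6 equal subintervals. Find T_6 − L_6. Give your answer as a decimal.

-21.09375

T_6 = 78.609375.
L_6 = 99.703125.
T_6 − L_6 = -21.09375.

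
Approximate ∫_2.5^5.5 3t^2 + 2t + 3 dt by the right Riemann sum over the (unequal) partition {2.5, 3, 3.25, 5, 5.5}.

Subinterval widths: 0.5, 0.25, 1.75, 0.5.
Right endpoints: 3, 3.25, 5, 5.5.
f(3) = 36, f(3.25) = 41.1875, f(5) = 88, f(5.5) = 104.75.
Sum = Σ Δt_i · f(t_i).
Sum = 234.671875.

234.671875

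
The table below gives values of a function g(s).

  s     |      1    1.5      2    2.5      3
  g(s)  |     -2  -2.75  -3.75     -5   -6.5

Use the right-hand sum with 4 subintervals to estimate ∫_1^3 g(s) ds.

Δs = 0.5.
Sum = 0.5·[(-2.75) + (-3.75) + (-5) + (-6.5)] = -9.

-9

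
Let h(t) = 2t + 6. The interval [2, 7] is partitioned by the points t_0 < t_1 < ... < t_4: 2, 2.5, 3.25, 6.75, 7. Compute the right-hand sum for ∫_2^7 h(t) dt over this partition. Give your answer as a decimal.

Subinterval widths: 0.5, 0.75, 3.5, 0.25.
Right endpoints: 2.5, 3.25, 6.75, 7.
h(2.5) = 11, h(3.25) = 12.5, h(6.75) = 19.5, h(7) = 20.
Sum = Σ Δt_i · h(t_i).
Sum = 88.125.

88.125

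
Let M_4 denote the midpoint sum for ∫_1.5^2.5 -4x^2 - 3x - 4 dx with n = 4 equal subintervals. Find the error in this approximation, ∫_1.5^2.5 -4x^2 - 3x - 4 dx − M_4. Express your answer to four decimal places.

Exact integral: ∫_1.5^2.5 f(x) dx ≈ -26.333333.
M_4 = -26.3125.
Error ≈ -26.333333 − (-26.3125) ≈ -0.0208.

-0.0208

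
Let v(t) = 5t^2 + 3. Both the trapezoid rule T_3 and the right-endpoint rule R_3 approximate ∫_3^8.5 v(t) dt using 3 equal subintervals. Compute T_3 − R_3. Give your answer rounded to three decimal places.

T_3 ≈ 1010.44676.
R_3 ≈ 1300.34259.
T_3 − R_3 ≈ -289.896.

-289.896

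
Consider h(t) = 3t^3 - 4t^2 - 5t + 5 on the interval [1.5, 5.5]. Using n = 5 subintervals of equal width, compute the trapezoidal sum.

Δt = (5.5 − 1.5)/5 = 0.8.
h(1.5) = -1.375, h(2.3) = 8.841, h(3.1) = 40.433, h(3.9) = 102.617, h(4.7) = 204.609, h(5.5) = 355.625.
T_5 = (Δt/2)·[h(t_0) + 2h(t_1) + ... + 2h(t_{4}) + h(t_5)].
Sum = 426.9.

426.9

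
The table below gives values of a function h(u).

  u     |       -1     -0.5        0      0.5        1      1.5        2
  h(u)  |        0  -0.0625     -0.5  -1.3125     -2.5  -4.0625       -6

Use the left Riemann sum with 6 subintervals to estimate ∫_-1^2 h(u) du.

Δu = 0.5.
Sum = 0.5·[0 + (-0.0625) + (-0.5) + (-1.3125) + (-2.5) + (-4.0625)] = -4.21875.

-4.21875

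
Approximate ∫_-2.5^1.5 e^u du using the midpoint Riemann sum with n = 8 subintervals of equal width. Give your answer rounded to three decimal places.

4.354

Δu = (1.5 − (-2.5))/8 = 0.5.
Midpoints: -2.25, -1.75, -1.25, -0.75, -0.25, 0.25, 0.75, 1.25.
f(-2.25) ≈ 0.105, f(-1.75) ≈ 0.174, f(-1.25) ≈ 0.287, f(-0.75) ≈ 0.472, f(-0.25) ≈ 0.779, f(0.25) ≈ 1.284, f(0.75) ≈ 2.117, f(1.25) ≈ 3.490.
Sum = Δu · [f(-2.25) + f(-1.75) + f(-1.25) + ...].
Sum ≈ 4.354.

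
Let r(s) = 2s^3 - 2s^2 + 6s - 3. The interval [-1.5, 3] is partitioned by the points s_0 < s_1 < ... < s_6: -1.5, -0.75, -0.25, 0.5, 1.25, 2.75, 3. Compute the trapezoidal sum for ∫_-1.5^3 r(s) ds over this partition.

29.5546875

Subinterval widths: 0.75, 0.5, 0.75, 0.75, 1.5, 0.25.
r(-1.5) = -23.25, r(-0.75) = -9.46875, r(-0.25) = -4.65625, r(0.5) = -0.25, r(1.25) = 5.28125, r(2.75) = 39.96875, r(3) = 51.
On each subinterval the trapezoid contributes (Δs_i/2)·[r(s_{i-1}) + r(s_i)].
Sum = 29.5546875.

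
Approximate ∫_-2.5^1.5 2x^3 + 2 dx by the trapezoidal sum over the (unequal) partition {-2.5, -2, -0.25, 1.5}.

-11.9609375

Subinterval widths: 0.5, 1.75, 1.75.
f(-2.5) = -29.25, f(-2) = -14, f(-0.25) = 1.96875, f(1.5) = 8.75.
On each subinterval the trapezoid contributes (Δx_i/2)·[f(x_{i-1}) + f(x_i)].
Sum = -11.9609375.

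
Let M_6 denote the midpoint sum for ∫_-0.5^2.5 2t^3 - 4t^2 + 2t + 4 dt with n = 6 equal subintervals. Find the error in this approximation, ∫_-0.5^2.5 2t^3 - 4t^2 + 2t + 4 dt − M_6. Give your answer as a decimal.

Exact integral: ∫_-0.5^2.5 f(t) dt = 16.5.
M_6 = 16.375.
Error = 16.5 − 16.375 = 0.125.

0.125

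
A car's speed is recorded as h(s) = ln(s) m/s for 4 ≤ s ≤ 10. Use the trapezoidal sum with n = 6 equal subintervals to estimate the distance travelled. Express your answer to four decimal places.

11.4682

Δs = (10 − 4)/6 = 1.
h(4) ≈ 1.3863, h(5) ≈ 1.6094, h(6) ≈ 1.7918, h(7) ≈ 1.9459, h(8) ≈ 2.0794, h(9) ≈ 2.1972, h(10) ≈ 2.3026.
T_6 = (Δs/2)·[h(s_0) + 2h(s_1) + ... + 2h(s_{5}) + h(s_6)].
Sum ≈ 11.4682.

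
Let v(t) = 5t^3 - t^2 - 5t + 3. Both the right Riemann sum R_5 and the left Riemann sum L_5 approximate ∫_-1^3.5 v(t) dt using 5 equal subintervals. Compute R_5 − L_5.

167.0625

R_5 = 251.3925.
L_5 = 84.33.
R_5 − L_5 = 167.0625.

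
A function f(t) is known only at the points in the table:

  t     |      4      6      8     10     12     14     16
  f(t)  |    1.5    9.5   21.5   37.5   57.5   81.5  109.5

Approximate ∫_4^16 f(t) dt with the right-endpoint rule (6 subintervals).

634

Δt = 2.
Sum = 2·[9.5 + 21.5 + 37.5 + 57.5 + 81.5 + 109.5] = 634.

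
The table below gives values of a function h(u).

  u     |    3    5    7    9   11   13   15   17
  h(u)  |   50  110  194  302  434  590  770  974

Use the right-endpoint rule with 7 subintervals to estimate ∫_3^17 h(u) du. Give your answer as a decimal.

Δu = 2.
Sum = 2·[110 + 194 + 302 + 434 + 590 + 770 + 974] = 6748.

6748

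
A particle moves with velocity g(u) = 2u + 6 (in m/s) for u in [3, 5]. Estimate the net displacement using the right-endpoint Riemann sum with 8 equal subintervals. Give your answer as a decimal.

28.5

Δu = (5 − 3)/8 = 0.25.
Right endpoints: 3.25, 3.5, 3.75, 4, 4.25, 4.5, 4.75, 5.
g(3.25) = 12.5, g(3.5) = 13, g(3.75) = 13.5, g(4) = 14, g(4.25) = 14.5, g(4.5) = 15, g(4.75) = 15.5, g(5) = 16.
Sum = Δu · [g(3.25) + g(3.5) + g(3.75) + ...].
Sum = 28.5.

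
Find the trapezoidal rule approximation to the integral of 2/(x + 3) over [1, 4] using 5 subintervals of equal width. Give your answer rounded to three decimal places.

1.122

Δx = (4 − 1)/5 = 0.6.
f(1) = 0.5, f(1.6) = 10/23, f(2.2) = 5/13, f(2.8) = 10/29, f(3.4) = 0.3125, f(4) = 2/7.
T_5 = (Δx/2)·[f(x_0) + 2f(x_1) + ... + 2f(x_{4}) + f(x_5)].
Sum ≈ 1.122.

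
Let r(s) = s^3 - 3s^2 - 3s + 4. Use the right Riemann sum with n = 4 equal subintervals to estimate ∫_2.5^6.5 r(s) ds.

216

Δs = (6.5 − 2.5)/4 = 1.
Right endpoints: 3.5, 4.5, 5.5, 6.5.
r(3.5) = -0.375, r(4.5) = 20.875, r(5.5) = 63.125, r(6.5) = 132.375.
Sum = Δs · [r(3.5) + r(4.5) + r(5.5) + r(6.5)].
Sum = 216.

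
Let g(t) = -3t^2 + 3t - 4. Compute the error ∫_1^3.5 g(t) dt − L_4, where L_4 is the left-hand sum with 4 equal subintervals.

-7.71484375

Exact integral: ∫_1^3.5 g(t) dt = -35.
L_4 = -27.28515625.
Error = -35 − (-27.28515625) = -7.71484375.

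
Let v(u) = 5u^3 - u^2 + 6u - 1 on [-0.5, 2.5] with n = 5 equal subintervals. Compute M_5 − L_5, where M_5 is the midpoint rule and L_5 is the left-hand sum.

M_5 = 57.24.
L_5 = 33.795.
M_5 − L_5 = 23.445.

23.445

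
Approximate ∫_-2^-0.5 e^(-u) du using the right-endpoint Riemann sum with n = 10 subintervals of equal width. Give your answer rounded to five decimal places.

5.32057

Δu = (-0.5 − (-2))/10 = 0.15.
Right endpoints: -1.85, -1.7, -1.55, -1.4, -1.25, -1.1, -0.95, -0.8, -0.65, -0.5.
f(-1.85) ≈ 6.35982, f(-1.7) ≈ 5.47395, f(-1.55) ≈ 4.71147, f(-1.4) ≈ 4.05520, f(-1.25) ≈ 3.49034, f(-1.1) ≈ 3.00417, f(-0.95) ≈ 2.58571, f(-0.8) ≈ 2.22554, f(-0.65) ≈ 1.91554, f(-0.5) ≈ 1.64872.
Sum = Δu · [f(-1.85) + f(-1.7) + f(-1.55) + ...].
Sum ≈ 5.32057.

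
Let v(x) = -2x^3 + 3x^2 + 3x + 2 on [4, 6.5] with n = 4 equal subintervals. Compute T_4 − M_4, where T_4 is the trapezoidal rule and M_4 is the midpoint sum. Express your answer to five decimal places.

-6.95801

T_4 ≈ -514.1699219.
M_4 ≈ -507.2119141.
T_4 − M_4 ≈ -6.95801.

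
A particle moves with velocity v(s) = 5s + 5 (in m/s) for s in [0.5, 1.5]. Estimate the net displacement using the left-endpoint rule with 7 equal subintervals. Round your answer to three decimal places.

9.643

Δs = (1.5 − 0.5)/7 = 1/7.
Left endpoints: 0.5, 9/14, 11/14, 13/14, 15/14, 17/14, 19/14.
v(0.5) = 7.5, v(9/14) = 115/14, v(11/14) = 125/14, v(13/14) = 135/14, v(15/14) = 145/14, v(17/14) = 155/14, v(19/14) = 165/14.
Sum = Δs · [v(0.5) + v(9/14) + v(11/14) + ...].
Sum ≈ 9.643.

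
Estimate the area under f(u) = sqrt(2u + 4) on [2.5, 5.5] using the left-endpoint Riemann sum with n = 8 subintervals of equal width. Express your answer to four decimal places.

10.2004

Δu = (5.5 − 2.5)/8 = 0.375.
Left endpoints: 2.5, 2.875, 3.25, 3.625, 4, 4.375, 4.75, 5.125.
f(2.5) ≈ 3.0000, f(2.875) ≈ 3.1225, f(3.25) ≈ 3.2404, f(3.625) ≈ 3.3541, f(4) ≈ 3.4641, f(4.375) ≈ 3.5707, f(4.75) ≈ 3.6742, f(5.125) ≈ 3.7749.
Sum = Δu · [f(2.5) + f(2.875) + f(3.25) + ...].
Sum ≈ 10.2004.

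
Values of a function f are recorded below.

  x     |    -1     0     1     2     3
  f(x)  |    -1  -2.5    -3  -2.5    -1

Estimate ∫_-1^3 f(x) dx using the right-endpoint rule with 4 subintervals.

-9

Δx = 1.
Sum = 1·[(-2.5) + (-3) + (-2.5) + (-1)] = -9.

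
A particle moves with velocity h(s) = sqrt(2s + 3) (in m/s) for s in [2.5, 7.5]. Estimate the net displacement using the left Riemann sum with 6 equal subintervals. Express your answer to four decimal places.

17.3173

Δs = (7.5 − 2.5)/6 = 5/6.
Left endpoints: 2.5, 10/3, 25/6, 5, 35/6, 20/3.
h(2.5) ≈ 2.8284, h(10/3) ≈ 3.1091, h(25/6) ≈ 3.3665, h(5) ≈ 3.6056, h(35/6) ≈ 3.8297, h(20/3) ≈ 4.0415.
Sum = Δs · [h(2.5) + h(10/3) + h(25/6) + ...].
Sum ≈ 17.3173.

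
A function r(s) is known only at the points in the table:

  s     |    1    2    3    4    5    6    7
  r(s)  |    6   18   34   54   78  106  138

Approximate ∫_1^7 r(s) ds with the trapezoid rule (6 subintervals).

362

Δs = 1.
T_6 = (1/2)·[6 + 2·18 + 2·34 + 2·54 + 2·78 + 2·106 + 138] = 362.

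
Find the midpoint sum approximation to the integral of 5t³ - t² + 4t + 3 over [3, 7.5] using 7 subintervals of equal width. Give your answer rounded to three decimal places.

Δt = (7.5 − 3)/7 = 9/14.
Midpoints: 93/28, 111/28, 129/28, 5.25, 165/28, 183/28, 201/28.
f(93/28) = 4137117/21952, f(111/28) = 6907119/21952, f(129/28) = 10737897/21952, f(5.25) = 719.953125, f(165/28) = 22281621/21952, f(183/28) = 30344487/21952, f(201/28) = 40167969/21952.
Sum = Δt · [f(93/28) + f(111/28) + f(129/28) + ...].
Sum ≈ 3818.154.

3818.154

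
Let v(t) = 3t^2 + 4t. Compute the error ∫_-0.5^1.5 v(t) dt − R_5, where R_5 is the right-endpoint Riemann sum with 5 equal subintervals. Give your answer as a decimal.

Exact integral: ∫_-0.5^1.5 v(t) dt = 7.5.
R_5 = 10.46.
Error = 7.5 − 10.46 = -2.96.

-2.96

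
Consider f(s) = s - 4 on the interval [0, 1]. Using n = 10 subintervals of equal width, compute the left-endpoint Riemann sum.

-3.55

Δs = (1 − 0)/10 = 0.1.
Left endpoints: 0, 0.1, 0.2, 0.3, 0.4, 0.5, 0.6, 0.7, 0.8, 0.9.
f(0) = -4, f(0.1) = -3.9, f(0.2) = -3.8, f(0.3) = -3.7, f(0.4) = -3.6, f(0.5) = -3.5, f(0.6) = -3.4, f(0.7) = -3.3, f(0.8) = -3.2, f(0.9) = -3.1.
Sum = Δs · [f(0) + f(0.1) + f(0.2) + ...].
Sum = -3.55.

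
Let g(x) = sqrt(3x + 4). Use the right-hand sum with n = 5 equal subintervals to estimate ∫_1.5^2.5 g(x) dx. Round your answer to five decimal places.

Δx = (2.5 − 1.5)/5 = 0.2.
Right endpoints: 1.7, 1.9, 2.1, 2.3, 2.5.
g(1.7) ≈ 3.01662, g(1.9) ≈ 3.11448, g(2.1) ≈ 3.20936, g(2.3) ≈ 3.30151, g(2.5) ≈ 3.39116.
Sum = Δx · [g(1.7) + g(1.9) + g(2.1) + g(2.3) + g(2.5)].
Sum ≈ 3.20663.

3.20663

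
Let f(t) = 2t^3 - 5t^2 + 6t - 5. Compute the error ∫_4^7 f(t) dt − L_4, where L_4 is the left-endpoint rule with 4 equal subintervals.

Exact integral: ∫_4^7 f(t) dt = 691.5.
L_4 = 545.25.
Error = 691.5 − 545.25 = 146.25.

146.25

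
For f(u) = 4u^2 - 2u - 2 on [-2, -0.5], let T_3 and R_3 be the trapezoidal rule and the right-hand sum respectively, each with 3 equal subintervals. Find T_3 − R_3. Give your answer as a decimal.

T_3 = 11.5.
R_3 = 7.
T_3 − R_3 = 4.5.

4.5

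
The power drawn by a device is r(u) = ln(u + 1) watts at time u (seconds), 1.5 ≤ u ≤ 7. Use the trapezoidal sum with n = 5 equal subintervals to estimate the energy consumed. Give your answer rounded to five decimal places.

Δu = (7 − 1.5)/5 = 1.1.
r(1.5) ≈ 0.91629, r(2.6) ≈ 1.28093, r(3.7) ≈ 1.54756, r(4.8) ≈ 1.75786, r(5.9) ≈ 1.93152, r(7) ≈ 2.07944.
T_5 = (Δu/2)·[r(u_0) + 2r(u_1) + ... + 2r(u_{4}) + r(u_5)].
Sum ≈ 8.81732.

8.81732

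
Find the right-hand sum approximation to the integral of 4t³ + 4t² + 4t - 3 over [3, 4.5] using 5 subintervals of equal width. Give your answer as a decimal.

479.79

Δt = (4.5 − 3)/5 = 0.3.
Right endpoints: 3.3, 3.6, 3.9, 4.2, 4.5.
f(3.3) = 197.508, f(3.6) = 249.864, f(3.9) = 310.716, f(4.2) = 380.712, f(4.5) = 460.5.
Sum = Δt · [f(3.3) + f(3.6) + f(3.9) + f(4.2) + f(4.5)].
Sum = 479.79.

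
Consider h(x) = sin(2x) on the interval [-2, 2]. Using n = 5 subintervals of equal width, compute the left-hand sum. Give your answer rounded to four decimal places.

0.6054

Δx = (2 − (-2))/5 = 0.8.
Left endpoints: -2, -1.2, -0.4, 0.4, 1.2.
h(-2) ≈ 0.7568, h(-1.2) ≈ -0.6755, h(-0.4) ≈ -0.7174, h(0.4) ≈ 0.7174, h(1.2) ≈ 0.6755.
Sum = Δx · [h(-2) + h(-1.2) + h(-0.4) + h(0.4) + h(1.2)].
Sum ≈ 0.6054.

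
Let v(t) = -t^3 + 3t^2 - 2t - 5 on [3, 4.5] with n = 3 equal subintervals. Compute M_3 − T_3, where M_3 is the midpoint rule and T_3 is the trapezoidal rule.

0.7734375

M_3 = -36.6328125.
T_3 = -37.40625.
M_3 − T_3 = 0.7734375.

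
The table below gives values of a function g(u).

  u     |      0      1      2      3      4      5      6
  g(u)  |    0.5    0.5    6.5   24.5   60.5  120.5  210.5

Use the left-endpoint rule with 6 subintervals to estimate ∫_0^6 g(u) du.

Δu = 1.
Sum = 1·[0.5 + 0.5 + 6.5 + 24.5 + 60.5 + 120.5] = 213.

213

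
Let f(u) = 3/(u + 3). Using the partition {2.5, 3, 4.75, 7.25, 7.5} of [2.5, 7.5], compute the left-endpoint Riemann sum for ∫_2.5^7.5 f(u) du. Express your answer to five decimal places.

Subinterval widths: 0.5, 1.75, 2.5, 0.25.
Left endpoints: 2.5, 3, 4.75, 7.25.
f(2.5) = 6/11, f(3) = 0.5, f(4.75) = 12/31, f(7.25) = 12/41.
Sum = Σ Δu_i · f(u_i).
Sum ≈ 2.18864.

2.18864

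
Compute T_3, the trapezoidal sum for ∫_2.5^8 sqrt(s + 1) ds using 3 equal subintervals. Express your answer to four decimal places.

13.6068

Δs = (8 − 2.5)/3 = 11/6.
f(2.5) ≈ 1.8708, f(13/3) ≈ 2.3094, f(37/6) ≈ 2.6771, f(8) ≈ 3.0000.
T_3 = (Δs/2)·[f(s_0) + 2f(s_1) + 2f(s_2) + f(s_3)].
Sum ≈ 13.6068.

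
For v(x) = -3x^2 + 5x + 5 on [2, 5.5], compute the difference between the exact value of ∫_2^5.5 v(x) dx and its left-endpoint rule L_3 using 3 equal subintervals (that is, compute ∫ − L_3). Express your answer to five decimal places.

-33.34722

Exact integral: ∫_2^5.5 v(x) dx = -75.25.
L_3 ≈ -41.9027778.
Error ≈ -75.25 − (-41.9027778) ≈ -33.34722.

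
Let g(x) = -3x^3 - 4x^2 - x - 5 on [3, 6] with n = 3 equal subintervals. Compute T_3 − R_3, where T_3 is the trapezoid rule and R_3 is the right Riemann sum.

T_3 = -1214.
R_3 = -1553.
T_3 − R_3 = 339.

339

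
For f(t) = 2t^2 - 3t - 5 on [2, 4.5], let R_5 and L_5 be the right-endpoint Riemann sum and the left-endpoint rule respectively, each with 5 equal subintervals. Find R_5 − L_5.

R_5 = 25.
L_5 = 12.5.
R_5 − L_5 = 12.5.

12.5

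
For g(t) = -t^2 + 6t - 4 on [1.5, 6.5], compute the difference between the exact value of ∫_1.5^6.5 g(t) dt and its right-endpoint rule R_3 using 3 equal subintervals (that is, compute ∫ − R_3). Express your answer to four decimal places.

Exact integral: ∫_1.5^6.5 g(t) dt ≈ 9.583333.
R_3 ≈ -1.064815.
Error ≈ 9.583333 − (-1.064815) ≈ 10.6481.

10.6481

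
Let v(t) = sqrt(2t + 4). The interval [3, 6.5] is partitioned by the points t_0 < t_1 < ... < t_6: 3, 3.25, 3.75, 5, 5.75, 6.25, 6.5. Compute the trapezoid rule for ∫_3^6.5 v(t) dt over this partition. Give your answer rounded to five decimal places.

12.81862

Subinterval widths: 0.25, 0.5, 1.25, 0.75, 0.5, 0.25.
v(3) ≈ 3.16228, v(3.25) ≈ 3.24037, v(3.75) ≈ 3.39116, v(5) ≈ 3.74166, v(5.75) ≈ 3.93700, v(6.25) ≈ 4.06202, v(6.5) ≈ 4.12311.
On each subinterval the trapezoid contributes (Δt_i/2)·[v(t_{i-1}) + v(t_i)].
Sum ≈ 12.81862.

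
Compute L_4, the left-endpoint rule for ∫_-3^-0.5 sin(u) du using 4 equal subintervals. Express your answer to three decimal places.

Δu = (-0.5 − (-3))/4 = 0.625.
Left endpoints: -3, -2.375, -1.75, -1.125.
f(-3) ≈ -0.141, f(-2.375) ≈ -0.694, f(-1.75) ≈ -0.984, f(-1.125) ≈ -0.902.
Sum = Δu · [f(-3) + f(-2.375) + f(-1.75) + f(-1.125)].
Sum ≈ -1.701.

-1.701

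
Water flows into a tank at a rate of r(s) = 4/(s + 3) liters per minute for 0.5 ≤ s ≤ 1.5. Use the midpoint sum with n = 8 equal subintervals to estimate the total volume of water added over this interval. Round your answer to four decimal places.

Δs = (1.5 − 0.5)/8 = 0.125.
Midpoints: 0.5625, 0.6875, 0.8125, 0.9375, 1.0625, 1.1875, 1.3125, 1.4375.
r(0.5625) = 64/57, r(0.6875) = 64/59, r(0.8125) = 64/61, r(0.9375) = 64/63, r(1.0625) = 64/65, r(1.1875) = 64/67, r(1.3125) = 64/69, r(1.4375) = 64/71.
Sum = Δs · [r(0.5625) + r(0.6875) + r(0.8125) + ...].
Sum ≈ 1.0052.

1.0052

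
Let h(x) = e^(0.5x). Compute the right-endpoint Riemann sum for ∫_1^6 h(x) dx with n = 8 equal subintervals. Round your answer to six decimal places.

Δx = (6 − 1)/8 = 0.625.
Right endpoints: 1.625, 2.25, 2.875, 3.5, 4.125, 4.75, 5.375, 6.
h(1.625) ≈ 2.253535, h(2.25) ≈ 3.080217, h(2.875) ≈ 4.210157, h(3.5) ≈ 5.754603, h(4.125) ≈ 7.865609, h(4.75) ≈ 10.751013, h(5.375) ≈ 14.694893, h(6) ≈ 20.085537.
Sum = Δx · [h(1.625) + h(2.25) + h(2.875) + ...].
Sum ≈ 42.934727.

42.934727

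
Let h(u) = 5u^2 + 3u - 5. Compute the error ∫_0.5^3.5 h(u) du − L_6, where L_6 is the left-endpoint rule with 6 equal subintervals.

16.625

Exact integral: ∫_0.5^3.5 h(u) du = 74.25.
L_6 = 57.625.
Error = 74.25 − 57.625 = 16.625.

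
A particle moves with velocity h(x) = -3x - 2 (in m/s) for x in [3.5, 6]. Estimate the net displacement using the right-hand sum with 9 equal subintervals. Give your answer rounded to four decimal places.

-41.6667

Δx = (6 − 3.5)/9 = 5/18.
Right endpoints: 34/9, 73/18, 13/3, 83/18, 44/9, 31/6, 49/9, 103/18, 6.
h(34/9) = -40/3, h(73/18) = -85/6, h(13/3) = -15, h(83/18) = -95/6, h(44/9) = -50/3, h(31/6) = -17.5, h(49/9) = -55/3, h(103/18) = -115/6, h(6) = -20.
Sum = Δx · [h(34/9) + h(73/18) + h(13/3) + ...].
Sum ≈ -41.6667.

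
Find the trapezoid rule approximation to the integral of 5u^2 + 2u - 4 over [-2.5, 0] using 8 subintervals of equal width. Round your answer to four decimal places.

9.9951

Δu = (0 − (-2.5))/8 = 0.3125.
f(-2.5) = 22.25, f(-2.1875) = 15.55078125, f(-1.875) = 9.828125, f(-1.5625) = 5.08203125, f(-1.25) = 1.3125, f(-0.9375) = -1.48046875, f(-0.625) = -3.296875, f(-0.3125) = -4.13671875, f(0) = -4.
T_8 = (Δu/2)·[f(u_0) + 2f(u_1) + ... + 2f(u_{7}) + f(u_8)].
Sum ≈ 9.9951.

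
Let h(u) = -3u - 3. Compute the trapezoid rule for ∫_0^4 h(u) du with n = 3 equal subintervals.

Δu = (4 − 0)/3 = 4/3.
h(0) = -3, h(4/3) = -7, h(8/3) = -11, h(4) = -15.
T_3 = (Δu/2)·[h(u_0) + 2h(u_1) + 2h(u_2) + h(u_3)].
Sum = -36.

-36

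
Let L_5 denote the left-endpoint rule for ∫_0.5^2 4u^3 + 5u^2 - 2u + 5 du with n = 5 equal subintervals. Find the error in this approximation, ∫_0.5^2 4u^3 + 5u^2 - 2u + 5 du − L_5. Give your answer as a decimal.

6.6375

Exact integral: ∫_0.5^2 f(u) du = 32.8125.
L_5 = 26.175.
Error = 32.8125 − 26.175 = 6.6375.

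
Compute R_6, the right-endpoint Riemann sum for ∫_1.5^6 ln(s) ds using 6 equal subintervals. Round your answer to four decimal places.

Δs = (6 − 1.5)/6 = 0.75.
Right endpoints: 2.25, 3, 3.75, 4.5, 5.25, 6.
f(2.25) ≈ 0.8109, f(3) ≈ 1.0986, f(3.75) ≈ 1.3218, f(4.5) ≈ 1.5041, f(5.25) ≈ 1.6582, f(6) ≈ 1.7918.
Sum = Δs · [f(2.25) + f(3) + f(3.75) + ...].
Sum ≈ 6.1390.

6.1390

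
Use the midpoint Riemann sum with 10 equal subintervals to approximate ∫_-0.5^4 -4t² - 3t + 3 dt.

Δt = (4 − (-0.5))/10 = 0.45.
Midpoints: -0.275, 0.175, 0.625, 1.075, 1.525, 1.975, 2.425, 2.875, 3.325, 3.775.
f(-0.275) = 3.5225, f(0.175) = 2.3525, f(0.625) = -0.4375, f(1.075) = -4.8475, f(1.525) = -10.8775, f(1.975) = -18.5275, f(2.425) = -27.7975, f(2.875) = -38.6875, f(3.325) = -51.1975, f(3.775) = -65.3275.
Sum = Δt · [f(-0.275) + f(0.175) + f(0.625) + ...].
Sum = -95.32125.

-95.32125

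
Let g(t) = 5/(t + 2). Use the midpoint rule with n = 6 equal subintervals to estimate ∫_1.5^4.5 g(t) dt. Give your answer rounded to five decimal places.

Δt = (4.5 − 1.5)/6 = 0.5.
Midpoints: 1.75, 2.25, 2.75, 3.25, 3.75, 4.25.
g(1.75) = 4/3, g(2.25) = 20/17, g(2.75) = 20/19, g(3.25) = 20/21, g(3.75) = 20/23, g(4.25) = 0.8.
Sum = Δt · [g(1.75) + g(2.25) + g(2.75) + ...].
Sum ≈ 3.09219.

3.09219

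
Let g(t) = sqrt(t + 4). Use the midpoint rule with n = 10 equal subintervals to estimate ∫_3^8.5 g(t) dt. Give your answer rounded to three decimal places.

17.117

Δt = (8.5 − 3)/10 = 0.55.
Midpoints: 3.275, 3.825, 4.375, 4.925, 5.475, 6.025, 6.575, 7.125, 7.675, 8.225.
g(3.275) ≈ 2.697, g(3.825) ≈ 2.797, g(4.375) ≈ 2.894, g(4.925) ≈ 2.987, g(5.475) ≈ 3.078, g(6.025) ≈ 3.166, g(6.575) ≈ 3.252, g(7.125) ≈ 3.335, g(7.675) ≈ 3.417, g(8.225) ≈ 3.496.
Sum = Δt · [g(3.275) + g(3.825) + g(4.375) + ...].
Sum ≈ 17.117.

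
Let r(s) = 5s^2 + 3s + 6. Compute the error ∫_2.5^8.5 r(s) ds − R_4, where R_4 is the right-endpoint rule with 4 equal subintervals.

-272.25

Exact integral: ∫_2.5^8.5 r(s) ds = 1132.5.
R_4 = 1404.75.
Error = 1132.5 − 1404.75 = -272.25.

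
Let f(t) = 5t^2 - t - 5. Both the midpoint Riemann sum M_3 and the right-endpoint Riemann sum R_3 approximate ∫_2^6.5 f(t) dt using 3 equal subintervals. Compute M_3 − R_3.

M_3 = 398.53125.
R_3 = 551.25.
M_3 − R_3 = -152.71875.

-152.71875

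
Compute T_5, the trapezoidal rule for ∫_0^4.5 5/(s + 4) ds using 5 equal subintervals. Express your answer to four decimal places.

Δs = (4.5 − 0)/5 = 0.9.
f(0) = 1.25, f(0.9) = 50/49, f(1.8) = 25/29, f(2.7) = 50/67, f(3.6) = 25/38, f(4.5) = 10/17.
T_5 = (Δs/2)·[f(s_0) + 2f(s_1) + ... + 2f(s_{4}) + f(s_5)].
Sum ≈ 3.7852.

3.7852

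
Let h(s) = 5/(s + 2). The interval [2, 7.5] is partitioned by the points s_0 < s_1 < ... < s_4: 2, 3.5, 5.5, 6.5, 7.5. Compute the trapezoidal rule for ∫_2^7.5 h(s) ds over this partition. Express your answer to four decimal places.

Subinterval widths: 1.5, 2, 1, 1.
h(2) = 1.25, h(3.5) = 10/11, h(5.5) = 2/3, h(6.5) = 10/17, h(7.5) = 10/19.
On each subinterval the trapezoid contributes (Δs_i/2)·[h(s_{i-1}) + h(s_i)].
Sum ≈ 4.3798.

4.3798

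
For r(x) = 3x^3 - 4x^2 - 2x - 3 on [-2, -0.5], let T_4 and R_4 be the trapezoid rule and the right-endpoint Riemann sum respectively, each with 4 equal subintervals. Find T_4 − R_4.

T_4 ≈ -23.739258.
R_4 ≈ -17.059570.
T_4 − R_4 = -6.6796875.

-6.6796875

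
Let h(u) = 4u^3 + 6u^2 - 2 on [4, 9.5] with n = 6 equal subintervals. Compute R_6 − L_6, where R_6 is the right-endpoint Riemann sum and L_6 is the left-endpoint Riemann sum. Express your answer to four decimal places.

R_6 ≈ 11190.532986.
L_6 ≈ 7873.116319.
R_6 − L_6 ≈ 3317.4167.

3317.4167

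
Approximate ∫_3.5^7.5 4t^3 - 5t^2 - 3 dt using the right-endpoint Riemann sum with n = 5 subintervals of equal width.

2914.76

Δt = (7.5 − 3.5)/5 = 0.8.
Right endpoints: 4.3, 5.1, 5.9, 6.7, 7.5.
f(4.3) = 222.578, f(5.1) = 397.554, f(5.9) = 644.466, f(6.7) = 975.602, f(7.5) = 1403.25.
Sum = Δt · [f(4.3) + f(5.1) + f(5.9) + f(6.7) + f(7.5)].
Sum = 2914.76.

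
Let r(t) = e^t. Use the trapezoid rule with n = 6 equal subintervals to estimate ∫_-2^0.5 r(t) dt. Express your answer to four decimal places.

1.5352

Δt = (0.5 − (-2))/6 = 5/12.
r(-2) ≈ 0.1353, r(-19/12) ≈ 0.2053, r(-7/6) ≈ 0.3114, r(-0.75) ≈ 0.4724, r(-1/3) ≈ 0.7165, r(1/12) ≈ 1.0869, r(0.5) ≈ 1.6487.
T_6 = (Δt/2)·[r(t_0) + 2r(t_1) + ... + 2r(t_{5}) + r(t_6)].
Sum ≈ 1.5352.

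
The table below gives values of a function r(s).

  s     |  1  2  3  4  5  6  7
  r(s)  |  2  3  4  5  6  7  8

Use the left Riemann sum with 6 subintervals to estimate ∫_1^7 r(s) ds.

Δs = 1.
Sum = 1·[2 + 3 + 4 + 5 + 6 + 7] = 27.

27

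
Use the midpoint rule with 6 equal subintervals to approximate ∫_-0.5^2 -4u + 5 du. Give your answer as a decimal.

Δu = (2 − (-0.5))/6 = 5/12.
Midpoints: -7/24, 0.125, 13/24, 23/24, 1.375, 43/24.
f(-7/24) = 37/6, f(0.125) = 4.5, f(13/24) = 17/6, f(23/24) = 7/6, f(1.375) = -0.5, f(43/24) = -13/6.
Sum = Δu · [f(-7/24) + f(0.125) + f(13/24) + ...].
Sum = 5.

5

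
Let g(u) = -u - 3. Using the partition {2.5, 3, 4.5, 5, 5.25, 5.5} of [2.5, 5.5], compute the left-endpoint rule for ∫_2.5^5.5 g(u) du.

Subinterval widths: 0.5, 1.5, 0.5, 0.25, 0.25.
Left endpoints: 2.5, 3, 4.5, 5, 5.25.
g(2.5) = -5.5, g(3) = -6, g(4.5) = -7.5, g(5) = -8, g(5.25) = -8.25.
Sum = Σ Δu_i · g(u_i).
Sum = -19.5625.

-19.5625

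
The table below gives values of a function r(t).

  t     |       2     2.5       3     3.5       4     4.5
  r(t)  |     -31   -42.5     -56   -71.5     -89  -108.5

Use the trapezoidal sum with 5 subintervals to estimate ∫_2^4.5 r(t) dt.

Δt = 0.5.
T_5 = (0.5/2)·[(-31) + 2·(-42.5) + 2·(-56) + 2·(-71.5) + 2·(-89) + (-108.5)] = -164.375.

-164.375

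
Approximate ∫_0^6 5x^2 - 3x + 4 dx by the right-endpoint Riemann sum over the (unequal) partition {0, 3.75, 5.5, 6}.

Subinterval widths: 3.75, 1.75, 0.5.
Right endpoints: 3.75, 5.5, 6.
f(3.75) = 63.0625, f(5.5) = 138.75, f(6) = 166.
Sum = Σ Δx_i · f(x_i).
Sum = 562.296875.

562.296875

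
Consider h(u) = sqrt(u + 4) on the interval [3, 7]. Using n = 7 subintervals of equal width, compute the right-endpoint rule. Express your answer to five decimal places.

12.16571

Δu = (7 − 3)/7 = 4/7.
Right endpoints: 25/7, 29/7, 33/7, 37/7, 41/7, 45/7, 7.
h(25/7) ≈ 2.75162, h(29/7) ≈ 2.85357, h(33/7) ≈ 2.95200, h(37/7) ≈ 3.04725, h(41/7) ≈ 3.13961, h(45/7) ≈ 3.22933, h(7) ≈ 3.31662.
Sum = Δu · [h(25/7) + h(29/7) + h(33/7) + ...].
Sum ≈ 12.16571.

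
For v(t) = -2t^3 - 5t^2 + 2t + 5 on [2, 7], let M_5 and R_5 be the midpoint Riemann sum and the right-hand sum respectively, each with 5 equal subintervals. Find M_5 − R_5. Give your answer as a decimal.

M_5 = -1667.5.
R_5 = -2150.
M_5 − R_5 = 482.5.

482.5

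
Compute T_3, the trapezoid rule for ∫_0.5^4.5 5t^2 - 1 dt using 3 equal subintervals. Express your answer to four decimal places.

Δt = (4.5 − 0.5)/3 = 4/3.
f(0.5) = 0.25, f(11/6) = 569/36, f(19/6) = 1769/36, f(4.5) = 100.25.
T_3 = (Δt/2)·[f(t_0) + 2f(t_1) + 2f(t_2) + f(t_3)].
Sum ≈ 153.5926.

153.5926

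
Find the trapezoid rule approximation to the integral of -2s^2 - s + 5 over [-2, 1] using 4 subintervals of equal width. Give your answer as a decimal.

9.9375

Δs = (1 − (-2))/4 = 0.75.
f(-2) = -1, f(-1.25) = 3.125, f(-0.5) = 5, f(0.25) = 4.625, f(1) = 2.
T_4 = (Δs/2)·[f(s_0) + 2f(s_1) + 2f(s_2) + 2f(s_3) + f(s_4)].
Sum = 9.9375.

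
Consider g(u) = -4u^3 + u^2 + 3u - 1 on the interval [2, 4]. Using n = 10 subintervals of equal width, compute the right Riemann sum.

Δu = (4 − 2)/10 = 0.2.
Right endpoints: 2.2, 2.4, 2.6, 2.8, 3, 3.2, 3.4, 3.6, 3.8, 4.
g(2.2) = -32.152, g(2.4) = -43.336, g(2.6) = -56.744, g(2.8) = -72.568, g(3) = -91, g(3.2) = -112.232, g(3.4) = -136.456, g(3.6) = -163.864, g(3.8) = -194.648, g(4) = -229.
Sum = Δu · [g(2.2) + g(2.4) + g(2.6) + ...].
Sum = -226.4.

-226.4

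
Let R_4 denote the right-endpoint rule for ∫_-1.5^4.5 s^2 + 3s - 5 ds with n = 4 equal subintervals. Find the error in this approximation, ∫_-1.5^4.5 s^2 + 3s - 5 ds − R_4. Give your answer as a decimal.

-29.25

Exact integral: ∫_-1.5^4.5 f(s) ds = 28.5.
R_4 = 57.75.
Error = 28.5 − 57.75 = -29.25.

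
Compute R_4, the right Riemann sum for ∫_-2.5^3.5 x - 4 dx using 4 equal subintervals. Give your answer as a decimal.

Δx = (3.5 − (-2.5))/4 = 1.5.
Right endpoints: -1, 0.5, 2, 3.5.
f(-1) = -5, f(0.5) = -3.5, f(2) = -2, f(3.5) = -0.5.
Sum = Δx · [f(-1) + f(0.5) + f(2) + f(3.5)].
Sum = -16.5.

-16.5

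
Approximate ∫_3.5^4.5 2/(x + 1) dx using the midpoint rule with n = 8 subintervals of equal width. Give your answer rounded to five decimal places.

0.40132

Δx = (4.5 − 3.5)/8 = 0.125.
Midpoints: 3.5625, 3.6875, 3.8125, 3.9375, 4.0625, 4.1875, 4.3125, 4.4375.
f(3.5625) = 32/73, f(3.6875) = 32/75, f(3.8125) = 32/77, f(3.9375) = 32/79, f(4.0625) = 32/81, f(4.1875) = 32/83, f(4.3125) = 32/85, f(4.4375) = 32/87.
Sum = Δx · [f(3.5625) + f(3.6875) + f(3.8125) + ...].
Sum ≈ 0.40132.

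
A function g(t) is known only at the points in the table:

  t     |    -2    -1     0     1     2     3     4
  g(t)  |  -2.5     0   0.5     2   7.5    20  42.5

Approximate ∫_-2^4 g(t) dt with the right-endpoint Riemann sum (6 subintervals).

Δt = 1.
Sum = 1·[0 + 0.5 + 2 + 7.5 + 20 + 42.5] = 72.5.

72.5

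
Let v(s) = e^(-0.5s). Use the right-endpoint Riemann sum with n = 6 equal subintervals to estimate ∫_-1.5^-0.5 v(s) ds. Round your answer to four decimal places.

Δs = (-0.5 − (-1.5))/6 = 1/6.
Right endpoints: -4/3, -7/6, -1, -5/6, -2/3, -0.5.
v(-4/3) ≈ 1.9477, v(-7/6) ≈ 1.7920, v(-1) ≈ 1.6487, v(-5/6) ≈ 1.5169, v(-2/3) ≈ 1.3956, v(-0.5) ≈ 1.2840.
Sum = Δs · [v(-4/3) + v(-7/6) + v(-1) + ...].
Sum ≈ 1.5975.

1.5975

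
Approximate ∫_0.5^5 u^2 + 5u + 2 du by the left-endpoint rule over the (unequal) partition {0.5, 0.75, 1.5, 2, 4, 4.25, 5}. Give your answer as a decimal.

84.28125

Subinterval widths: 0.25, 0.75, 0.5, 2, 0.25, 0.75.
Left endpoints: 0.5, 0.75, 1.5, 2, 4, 4.25.
f(0.5) = 4.75, f(0.75) = 6.3125, f(1.5) = 11.75, f(2) = 16, f(4) = 38, f(4.25) = 41.3125.
Sum = Σ Δu_i · f(u_i).
Sum = 84.28125.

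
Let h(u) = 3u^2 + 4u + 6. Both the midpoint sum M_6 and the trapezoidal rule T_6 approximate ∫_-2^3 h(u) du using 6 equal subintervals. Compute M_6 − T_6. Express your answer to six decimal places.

-2.604167

M_6 ≈ 74.13194444.
T_6 ≈ 76.73611111.
M_6 − T_6 ≈ -2.604167.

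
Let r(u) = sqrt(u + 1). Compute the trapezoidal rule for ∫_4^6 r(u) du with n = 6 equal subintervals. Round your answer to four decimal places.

4.8930

Δu = (6 − 4)/6 = 1/3.
r(4) ≈ 2.2361, r(13/3) ≈ 2.3094, r(14/3) ≈ 2.3805, r(5) ≈ 2.4495, r(16/3) ≈ 2.5166, r(17/3) ≈ 2.5820, r(6) ≈ 2.6458.
T_6 = (Δu/2)·[r(u_0) + 2r(u_1) + ... + 2r(u_{5}) + r(u_6)].
Sum ≈ 4.8930.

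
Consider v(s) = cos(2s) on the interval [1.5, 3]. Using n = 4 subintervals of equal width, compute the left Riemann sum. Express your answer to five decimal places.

Δs = (3 − 1.5)/4 = 0.375.
Left endpoints: 1.5, 1.875, 2.25, 2.625.
v(1.5) ≈ -0.98999, v(1.875) ≈ -0.82056, v(2.25) ≈ -0.21080, v(2.625) ≈ 0.51209.
Sum = Δs · [v(1.5) + v(1.875) + v(2.25) + v(2.625)].
Sum ≈ -0.56597.

-0.56597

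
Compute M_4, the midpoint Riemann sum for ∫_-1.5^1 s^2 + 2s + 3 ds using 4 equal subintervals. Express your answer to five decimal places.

Δs = (1 − (-1.5))/4 = 0.625.
Midpoints: -1.1875, -0.5625, 0.0625, 0.6875.
f(-1.1875) = 2.03515625, f(-0.5625) = 2.19140625, f(0.0625) = 3.12890625, f(0.6875) = 4.84765625.
Sum = Δs · [f(-1.1875) + f(-0.5625) + f(0.0625) + f(0.6875)].
Sum ≈ 7.62695.

7.62695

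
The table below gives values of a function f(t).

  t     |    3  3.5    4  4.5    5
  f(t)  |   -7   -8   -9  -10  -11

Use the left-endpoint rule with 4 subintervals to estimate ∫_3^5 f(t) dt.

Δt = 0.5.
Sum = 0.5·[(-7) + (-8) + (-9) + (-10)] = -17.

-17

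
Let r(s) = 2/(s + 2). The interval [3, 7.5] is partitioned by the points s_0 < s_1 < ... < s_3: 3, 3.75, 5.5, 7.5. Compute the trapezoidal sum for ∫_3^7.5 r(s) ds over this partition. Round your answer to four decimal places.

1.2953

Subinterval widths: 0.75, 1.75, 2.
r(3) = 0.4, r(3.75) = 8/23, r(5.5) = 4/15, r(7.5) = 4/19.
On each subinterval the trapezoid contributes (Δs_i/2)·[r(s_{i-1}) + r(s_i)].
Sum ≈ 1.2953.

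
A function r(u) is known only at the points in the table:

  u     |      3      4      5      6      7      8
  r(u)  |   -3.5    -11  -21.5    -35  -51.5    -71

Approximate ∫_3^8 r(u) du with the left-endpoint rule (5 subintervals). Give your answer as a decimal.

Δu = 1.
Sum = 1·[(-3.5) + (-11) + (-21.5) + (-35) + (-51.5)] = -122.5.

-122.5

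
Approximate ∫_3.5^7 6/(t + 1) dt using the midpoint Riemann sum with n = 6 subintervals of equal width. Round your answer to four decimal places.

Δt = (7 − 3.5)/6 = 7/12.
Midpoints: 91/24, 4.375, 119/24, 133/24, 6.125, 161/24.
f(91/24) = 144/115, f(4.375) = 48/43, f(119/24) = 144/143, f(133/24) = 144/157, f(6.125) = 16/19, f(161/24) = 144/185.
Sum = Δt · [f(91/24) + f(4.375) + f(119/24) + ...].
Sum ≈ 3.4493.

3.4493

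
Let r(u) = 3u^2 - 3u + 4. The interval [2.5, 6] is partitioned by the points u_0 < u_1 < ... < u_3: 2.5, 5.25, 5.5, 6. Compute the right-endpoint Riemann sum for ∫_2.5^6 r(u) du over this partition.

Subinterval widths: 2.75, 0.25, 0.5.
Right endpoints: 5.25, 5.5, 6.
r(5.25) = 70.9375, r(5.5) = 78.25, r(6) = 94.
Sum = Σ Δu_i · r(u_i).
Sum = 261.640625.

261.640625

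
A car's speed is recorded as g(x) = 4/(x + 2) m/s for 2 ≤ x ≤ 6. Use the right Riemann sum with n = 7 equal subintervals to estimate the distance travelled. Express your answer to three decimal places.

2.635

Δx = (6 − 2)/7 = 4/7.
Right endpoints: 18/7, 22/7, 26/7, 30/7, 34/7, 38/7, 6.
g(18/7) = 0.875, g(22/7) = 7/9, g(26/7) = 0.7, g(30/7) = 7/11, g(34/7) = 7/12, g(38/7) = 7/13, g(6) = 0.5.
Sum = Δx · [g(18/7) + g(22/7) + g(26/7) + ...].
Sum ≈ 2.635.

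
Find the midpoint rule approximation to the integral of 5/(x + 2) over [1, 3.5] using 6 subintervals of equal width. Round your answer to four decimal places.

Δx = (3.5 − 1)/6 = 5/12.
Midpoints: 29/24, 1.625, 49/24, 59/24, 2.875, 79/24.
f(29/24) = 120/77, f(1.625) = 40/29, f(49/24) = 120/97, f(59/24) = 120/107, f(2.875) = 40/39, f(79/24) = 120/127.
Sum = Δx · [f(29/24) + f(1.625) + f(49/24) + ...].
Sum ≈ 3.0279.

3.0279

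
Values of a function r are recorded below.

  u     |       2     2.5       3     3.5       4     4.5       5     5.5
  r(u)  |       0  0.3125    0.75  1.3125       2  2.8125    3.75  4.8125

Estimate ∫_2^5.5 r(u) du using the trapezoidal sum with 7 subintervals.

6.671875

Δu = 0.5.
T_7 = (0.5/2)·[0 + 2·0.3125 + 2·0.75 + 2·1.3125 + 2·2 + 2·2.8125 + 2·3.75 + 4.8125] = 6.671875.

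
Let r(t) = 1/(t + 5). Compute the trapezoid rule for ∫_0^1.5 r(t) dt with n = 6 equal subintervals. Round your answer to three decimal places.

Δt = (1.5 − 0)/6 = 0.25.
r(0) = 0.2, r(0.25) = 4/21, r(0.5) = 2/11, r(0.75) = 4/23, r(1) = 1/6, r(1.25) = 0.16, r(1.5) = 2/13.
T_6 = (Δt/2)·[r(t_0) + 2r(t_1) + ... + 2r(t_{5}) + r(t_6)].
Sum ≈ 0.262.

0.262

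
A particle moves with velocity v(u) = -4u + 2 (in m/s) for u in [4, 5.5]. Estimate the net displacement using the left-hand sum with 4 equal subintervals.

-24.375

Δu = (5.5 − 4)/4 = 0.375.
Left endpoints: 4, 4.375, 4.75, 5.125.
v(4) = -14, v(4.375) = -15.5, v(4.75) = -17, v(5.125) = -18.5.
Sum = Δu · [v(4) + v(4.375) + v(4.75) + v(5.125)].
Sum = -24.375.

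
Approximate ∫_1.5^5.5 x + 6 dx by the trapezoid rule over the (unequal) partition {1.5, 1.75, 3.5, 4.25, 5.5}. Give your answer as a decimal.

Subinterval widths: 0.25, 1.75, 0.75, 1.25.
f(1.5) = 7.5, f(1.75) = 7.75, f(3.5) = 9.5, f(4.25) = 10.25, f(5.5) = 11.5.
On each subinterval the trapezoid contributes (Δx_i/2)·[f(x_{i-1}) + f(x_i)].
Sum = 38.

38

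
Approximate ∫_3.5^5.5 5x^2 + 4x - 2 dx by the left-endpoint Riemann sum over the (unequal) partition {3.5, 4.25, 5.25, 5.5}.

199.453125

Subinterval widths: 0.75, 1, 0.25.
Left endpoints: 3.5, 4.25, 5.25.
f(3.5) = 73.25, f(4.25) = 105.3125, f(5.25) = 156.8125.
Sum = Σ Δx_i · f(x_i).
Sum = 199.453125.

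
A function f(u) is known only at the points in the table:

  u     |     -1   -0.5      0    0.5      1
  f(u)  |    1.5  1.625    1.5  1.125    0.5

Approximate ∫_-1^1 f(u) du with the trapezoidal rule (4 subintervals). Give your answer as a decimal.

2.625

Δu = 0.5.
T_4 = (0.5/2)·[1.5 + 2·1.625 + 2·1.5 + 2·1.125 + 0.5] = 2.625.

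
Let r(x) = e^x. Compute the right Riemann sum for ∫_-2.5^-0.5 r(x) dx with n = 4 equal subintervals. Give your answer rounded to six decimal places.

Δx = (-0.5 − (-2.5))/4 = 0.5.
Right endpoints: -2, -1.5, -1, -0.5.
r(-2) ≈ 0.135335, r(-1.5) ≈ 0.223130, r(-1) ≈ 0.367879, r(-0.5) ≈ 0.606531.
Sum = Δx · [r(-2) + r(-1.5) + r(-1) + r(-0.5)].
Sum ≈ 0.666438.

0.666438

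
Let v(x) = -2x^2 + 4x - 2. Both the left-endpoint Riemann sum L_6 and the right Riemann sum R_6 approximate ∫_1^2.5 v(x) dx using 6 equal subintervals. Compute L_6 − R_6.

1.125

L_6 = -1.71875.
R_6 = -2.84375.
L_6 − R_6 = 1.125.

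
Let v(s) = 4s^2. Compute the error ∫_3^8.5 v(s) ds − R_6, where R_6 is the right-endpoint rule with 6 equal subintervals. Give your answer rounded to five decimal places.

-119.03935

Exact integral: ∫_3^8.5 v(s) ds ≈ 782.8333333.
R_6 ≈ 901.8726852.
Error ≈ 782.8333333 − 901.8726852 ≈ -119.03935.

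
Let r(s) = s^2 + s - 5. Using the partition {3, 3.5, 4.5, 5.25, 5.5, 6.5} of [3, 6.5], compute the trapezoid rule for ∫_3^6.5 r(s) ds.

Subinterval widths: 0.5, 1, 0.75, 0.25, 1.
r(3) = 7, r(3.5) = 10.75, r(4.5) = 19.75, r(5.25) = 27.8125, r(5.5) = 30.75, r(6.5) = 43.75.
On each subinterval the trapezoid contributes (Δs_i/2)·[r(s_{i-1}) + r(s_i)].
Sum = 82.09375.

82.09375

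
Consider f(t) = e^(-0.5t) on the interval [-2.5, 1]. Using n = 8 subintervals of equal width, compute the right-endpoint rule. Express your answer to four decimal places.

5.1598

Δt = (1 − (-2.5))/8 = 0.4375.
Right endpoints: -2.0625, -1.625, -1.1875, -0.75, -0.3125, 0.125, 0.5625, 1.
f(-2.0625) ≈ 2.8046, f(-1.625) ≈ 2.2535, f(-1.1875) ≈ 1.8108, f(-0.75) ≈ 1.4550, f(-0.3125) ≈ 1.1691, f(0.125) ≈ 0.9394, f(0.5625) ≈ 0.7548, f(1) ≈ 0.6065.
Sum = Δt · [f(-2.0625) + f(-1.625) + f(-1.1875) + ...].
Sum ≈ 5.1598.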